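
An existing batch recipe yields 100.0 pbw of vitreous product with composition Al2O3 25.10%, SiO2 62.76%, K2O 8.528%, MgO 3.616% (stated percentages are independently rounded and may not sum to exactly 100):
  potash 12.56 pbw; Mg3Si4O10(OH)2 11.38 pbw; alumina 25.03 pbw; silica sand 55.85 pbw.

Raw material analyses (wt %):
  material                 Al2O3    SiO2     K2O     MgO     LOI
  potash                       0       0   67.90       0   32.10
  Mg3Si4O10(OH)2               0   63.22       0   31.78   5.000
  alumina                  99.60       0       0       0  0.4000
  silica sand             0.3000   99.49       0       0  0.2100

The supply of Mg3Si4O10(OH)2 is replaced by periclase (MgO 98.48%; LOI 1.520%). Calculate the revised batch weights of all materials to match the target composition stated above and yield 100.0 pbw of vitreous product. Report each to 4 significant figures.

Revised batch per 100.0 pbw vitreous product:
  potash: 12.56 pbw
  periclase: 3.672 pbw
  alumina: 25.01 pbw
  silica sand: 63.08 pbw
Total batch = 104.3 pbw; LOI loss = 4.320 pbw

Each numeric step carries full float precision through the solve. Mid-chain values are printed (rounded to 4 significant digits) across the worked steps. Each reported result receives exactly one rounding — derived quantities (four oxide percentages, the totals, ignition loss, glass mass, the yield) are carried in full precision using the weight values on 100.0 pbw of glass, precisely as stated by problem or answer.
Per-oxide target masses for 100.0 pbw vitreous product:
  Al2O3: 25.10% × 100.0 = 25.10 pbw
  SiO2: 62.76% × 100.0 = 62.76 pbw
  K2O: 8.528% × 100.0 = 8.528 pbw
  MgO: 3.616% × 100.0 = 3.616 pbw
Mass-balance tally per oxide working from each reported weight, for the quoted basis mass (delivered sums recover each target modulo rounding of the values):
  Al2O3: 25.01·0.9960 + 63.08·0.003000 = 25.10 pbw (target 25.10 pbw)
  SiO2: 63.08·0.9949 = 62.76 pbw (target 62.76 pbw)
  K2O: 12.56·0.6790 = 8.528 pbw (target 8.528 pbw)
  MgO: 3.672·0.9848 = 3.616 pbw (target 3.616 pbw)
Mass balance on the glass: net batch after ignition = 100.0 pbw (the Σ of target masses is 100.0 pbw; stated basis 100.0 pbw — differing by rounding only).
Batch grand total — Σ batch = 104.3 pbw; loss to ignition Σ batch·LOI = 4.320 pbw; yield = glass ÷ total batch = 95.86%.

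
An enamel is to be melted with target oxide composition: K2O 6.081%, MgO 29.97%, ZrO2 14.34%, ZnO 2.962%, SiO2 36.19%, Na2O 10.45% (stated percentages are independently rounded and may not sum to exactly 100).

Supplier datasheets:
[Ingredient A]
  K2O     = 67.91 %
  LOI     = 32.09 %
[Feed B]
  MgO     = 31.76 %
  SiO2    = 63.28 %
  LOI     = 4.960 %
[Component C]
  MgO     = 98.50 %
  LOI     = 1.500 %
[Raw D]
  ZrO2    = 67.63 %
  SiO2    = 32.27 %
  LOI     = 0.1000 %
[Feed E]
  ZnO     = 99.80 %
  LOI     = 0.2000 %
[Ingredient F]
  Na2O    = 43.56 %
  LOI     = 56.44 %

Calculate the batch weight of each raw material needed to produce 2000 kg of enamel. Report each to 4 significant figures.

The intermediate values are shown with 4-significant-digit rounding as written; all internal work maintains full float precision in all steps — a single rounding finalizes each reported number. The derived quantities (totals, net glass mass, yield, LOI, the six compositions) are rebuilt from the weighed amounts for 2000 kg of glass in full float precision as written in question or answer.
Oxide mass targets, per 2000 kg enamel:
  K2O: 6.081% × 2000 = 121.6 kg
  MgO: 29.97% × 2000 = 599.4 kg
  ZrO2: 14.34% × 2000 = 286.8 kg
  ZnO: 2.962% × 2000 = 59.24 kg
  SiO2: 36.19% × 2000 = 723.8 kg
  Na2O: 10.45% × 2000 = 209.0 kg
Oxide-by-oxide audit from the weights as reported, versus the basis set out (sum by sum, the targets are met net of answer rounding effects):
  K2O: 179.1·0.6791 = 121.6 kg (target 121.6 kg)
  MgO: 927.5·0.3176 + 309.5·0.9850 = 599.4 kg (target 599.4 kg)
  ZrO2: 424.1·0.6763 = 286.8 kg (target 286.8 kg)
  ZnO: 59.36·0.9980 = 59.24 kg (target 59.24 kg)
  SiO2: 927.5·0.6328 + 424.1·0.3227 = 723.8 kg (target 723.8 kg)
  Na2O: 479.8·0.4356 = 209.0 kg (target 209.0 kg)
The glass-mass cross-check: total charge less LOI = 2000 kg (targets for the oxides total 2000 kg; against the stated basis, 2000 kg — any gap is answer rounding).
Adding the batch up: Σ batch = 2379 kg; ignition loss, Σ(batch × LOI) = 379.5 kg; the yield ratio, glass ÷ batch: 84.05%.

Batch per 2000 kg enamel:
  Ingredient A: 179.1 kg
  Feed B: 927.5 kg
  Component C: 309.5 kg
  Raw D: 424.1 kg
  Feed E: 59.36 kg
  Ingredient F: 479.8 kg
Total batch = 2379 kg; LOI loss = 379.5 kg; yield = 84.05%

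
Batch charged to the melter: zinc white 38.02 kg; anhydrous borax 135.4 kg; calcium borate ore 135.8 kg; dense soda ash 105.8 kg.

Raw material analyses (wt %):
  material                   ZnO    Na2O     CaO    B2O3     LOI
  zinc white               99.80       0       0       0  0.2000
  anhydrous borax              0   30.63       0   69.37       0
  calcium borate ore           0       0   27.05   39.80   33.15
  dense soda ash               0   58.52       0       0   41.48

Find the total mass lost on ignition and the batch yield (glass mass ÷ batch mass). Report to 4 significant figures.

Mid-chain values appear, rounded to 4 significant figures, between the steps; the working math maintains full float precision from first step to last. Every reported figure undergoes a single rounding; the derived quantities (ignition loss, the four compositions, glass mass, the yield, totals) are rebuilt at full float precision from the batch weights on 326.0 kg of glass as written in the question or the answer.
Ignition loss by material:
  zinc white: 38.02 × 0.002000 = 0.07604 kg
  anhydrous borax: 135.4 × 0 = 0 kg
  calcium borate ore: 135.8 × 0.3315 = 45.02 kg
  dense soda ash: 105.8 × 0.4148 = 43.89 kg
Total LOI = 88.98 kg
Glass = batch − LOI = 415.0 − 88.98 = 326.0 kg

LOI loss = 88.98 kg; glass = 326.0 kg; yield = 78.56%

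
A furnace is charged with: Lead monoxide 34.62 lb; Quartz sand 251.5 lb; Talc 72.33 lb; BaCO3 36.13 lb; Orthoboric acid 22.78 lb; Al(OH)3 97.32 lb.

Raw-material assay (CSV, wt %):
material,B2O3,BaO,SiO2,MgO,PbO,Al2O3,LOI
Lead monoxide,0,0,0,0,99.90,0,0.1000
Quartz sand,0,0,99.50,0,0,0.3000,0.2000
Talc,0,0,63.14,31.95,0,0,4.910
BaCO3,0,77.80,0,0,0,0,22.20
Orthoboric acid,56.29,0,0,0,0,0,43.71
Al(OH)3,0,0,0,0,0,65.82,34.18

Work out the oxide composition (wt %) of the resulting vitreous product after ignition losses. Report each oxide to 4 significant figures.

Working values appear (rounded to 4 significant digits) as written — every computation runs at exact precision from first step to last; each reported result takes exactly one rounding; all derived quantities (net glass mass, the yield, six oxide percentages, LOI, totals) are re-derived at full precision from the weighed amounts on 459.3 lb of glass as quoted within question or answer.
Mass of each oxide from the mix:
  B2O3: 22.78·0.5629 = 12.82 lb
  BaO: 36.13·0.7780 = 28.11 lb
  SiO2: 251.5·0.9950 + 72.33·0.6314 = 295.9 lb
  MgO: 72.33·0.3195 = 23.11 lb
  PbO: 34.62·0.9990 = 34.59 lb
  Al2O3: 251.5·0.003000 + 97.32·0.6582 = 64.81 lb
LOI: 34.62·0.001000 + 251.5·0.002000 + 72.33·0.04910 + 36.13·0.2220 + 22.78·0.4371 + 97.32·0.3418 = 55.33 lb
Glass mass = batch − LOI = 514.7 − 55.33 = 459.3 lb (the oxide masses sum to this)
each oxide over glass, ×100, is wt %

Glass mass = 459.3 lb (batch 514.7 − LOI 55.33).
Composition: B2O3 2.792%, BaO 6.119%, SiO2 64.42%, MgO 5.031%, PbO 7.529%, Al2O3 14.11%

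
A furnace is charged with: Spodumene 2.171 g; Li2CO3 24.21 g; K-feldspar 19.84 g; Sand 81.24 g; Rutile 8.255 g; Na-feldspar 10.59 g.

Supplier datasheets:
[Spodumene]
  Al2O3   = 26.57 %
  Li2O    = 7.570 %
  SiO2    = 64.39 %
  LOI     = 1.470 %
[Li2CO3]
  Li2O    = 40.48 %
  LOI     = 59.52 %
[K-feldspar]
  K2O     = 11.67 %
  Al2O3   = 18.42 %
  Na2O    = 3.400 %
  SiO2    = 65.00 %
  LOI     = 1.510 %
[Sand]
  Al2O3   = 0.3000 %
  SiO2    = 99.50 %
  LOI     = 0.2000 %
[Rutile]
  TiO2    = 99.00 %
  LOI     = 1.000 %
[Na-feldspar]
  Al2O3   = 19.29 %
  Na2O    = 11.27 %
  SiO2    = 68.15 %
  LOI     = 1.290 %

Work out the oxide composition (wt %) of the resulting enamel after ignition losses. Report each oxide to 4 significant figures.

Glass mass = 131.2 g (batch 146.3 − LOI 15.12).
Composition: K2O 1.765%, TiO2 6.230%, Al2O3 4.969%, Na2O 1.424%, Li2O 7.596%, SiO2 78.02%

Each numeric step runs at full float precision at each step; values along the way appear with 4-significant-digit rounding as written. A single rounding yields each reported figure. All derived quantities (the totals, the six compositions, glass mass, yield, ignition loss) are recomputed at full precision from the batch weights for 131.2 g of glass exactly as shown in the problem or the answer.
Delivered oxide masses:
  K2O: 19.84·0.1167 = 2.315 g
  TiO2: 8.255·0.9900 = 8.172 g
  Al2O3: 2.171·0.2657 + 19.84·0.1842 + 81.24·0.003000 + 10.59·0.1929 = 6.518 g
  Na2O: 19.84·0.03400 + 10.59·0.1127 = 1.868 g
  Li2O: 2.171·0.07570 + 24.21·0.4048 = 9.965 g
  SiO2: 2.171·0.6439 + 19.84·0.6500 + 81.24·0.9950 + 10.59·0.6815 = 102.3 g
LOI: 2.171·0.01470 + 24.21·0.5952 + 19.84·0.01510 + 81.24·0.002000 + 8.255·0.01000 + 10.59·0.01290 = 15.12 g
Resulting glass, batch − LOI: 146.3 − 15.12 = 131.2 g (matching Σ of the oxides)
each oxide over glass, ×100, is wt %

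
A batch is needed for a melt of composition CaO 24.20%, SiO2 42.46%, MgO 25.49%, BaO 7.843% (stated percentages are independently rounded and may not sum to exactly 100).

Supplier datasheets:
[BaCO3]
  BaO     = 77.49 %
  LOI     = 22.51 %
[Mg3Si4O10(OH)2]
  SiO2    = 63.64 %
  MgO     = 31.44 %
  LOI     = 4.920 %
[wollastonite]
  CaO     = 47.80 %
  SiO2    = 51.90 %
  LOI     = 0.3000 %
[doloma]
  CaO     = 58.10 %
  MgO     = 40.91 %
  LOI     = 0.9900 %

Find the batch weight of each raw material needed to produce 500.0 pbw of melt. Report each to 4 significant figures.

Batch per 500.0 pbw melt:
  BaCO3: 50.61 pbw
  Mg3Si4O10(OH)2: 247.5 pbw
  wollastonite: 105.6 pbw
  doloma: 121.4 pbw
Total batch = 525.1 pbw; LOI loss = 25.09 pbw; yield = 95.22%

Full float precision is held from first step to last — working values appear rounded to 4 significant digits within the worked lines; each reported result undergoes a single rounding. All derived quantities are carried from the weighed amounts on 500.0 pbw of glass in exact precision (ignition loss, the yield, net glass mass, totals, four oxide percentages), as given in the problem or the answer.
The oxide mass targets at 500.0 pbw melt:
  CaO: 24.20% × 500.0 = 121.0 pbw
  SiO2: 42.46% × 500.0 = 212.3 pbw
  MgO: 25.49% × 500.0 = 127.4 pbw
  BaO: 7.843% × 500.0 = 39.22 pbw
Checking each oxide sum with the batch weights as given, against the basis in use (delivered sums recover each target given rounding of the digits):
  CaO: 105.6·0.4780 + 121.4·0.5810 = 121.0 pbw (target 121.0 pbw)
  SiO2: 247.5·0.6364 + 105.6·0.5190 = 212.3 pbw (target 212.3 pbw)
  MgO: 247.5·0.3144 + 121.4·0.4091 = 127.5 pbw (target 127.4 pbw)
  BaO: 50.61·0.7749 = 39.22 pbw (target 39.22 pbw)
Consistency of the glass mass: total batch − LOI = 500.0 pbw (summing oxide targets gives 500.0 pbw; versus the stated basis of 500.0 pbw — gaps are rounding artifacts).
Summing the batch: Σ batch = 525.1 pbw; ignition loss, Σ(batch × LOI) = 25.09 pbw; yield, glass over the total, = 95.22%.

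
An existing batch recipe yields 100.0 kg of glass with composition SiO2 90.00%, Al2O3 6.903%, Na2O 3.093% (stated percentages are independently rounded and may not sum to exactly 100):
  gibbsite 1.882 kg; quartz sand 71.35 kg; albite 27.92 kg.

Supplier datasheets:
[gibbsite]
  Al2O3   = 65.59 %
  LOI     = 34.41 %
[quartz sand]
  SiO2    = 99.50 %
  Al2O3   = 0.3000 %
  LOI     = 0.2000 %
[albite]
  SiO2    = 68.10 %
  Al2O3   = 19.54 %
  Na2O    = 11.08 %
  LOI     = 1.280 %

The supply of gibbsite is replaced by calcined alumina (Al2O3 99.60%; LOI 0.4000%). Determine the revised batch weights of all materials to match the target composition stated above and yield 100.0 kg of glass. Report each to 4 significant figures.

Revised batch per 100.0 kg glass:
  calcined alumina: 1.239 kg
  quartz sand: 71.35 kg
  albite: 27.92 kg
Total batch = 100.5 kg; LOI loss = 0.5050 kg

Each numeric step runs at exact precision through the solve. Mid-chain values are displayed, rounded to 4 significant digits, when written out. A single rounding finalizes every reported result; derived quantities (ignition loss, yield, totals, net glass mass, the three compositions) are recomputed in full float precision from the weighed amounts per 100.0 kg of glass, as written in the question or the answer.
Oxide-by-oxide targets in 100.0 kg glass:
  SiO2: 90.00% × 100.0 = 90.00 kg
  Al2O3: 6.903% × 100.0 = 6.903 kg
  Na2O: 3.093% × 100.0 = 3.093 kg
Balance tally, oxide-wise, applying the batch weights above, under the basis named above (oxide sums agree with the targets within answer rounding):
  SiO2: 71.35·0.9950 + 27.92·0.6810 = 90.01 kg (target 90.00 kg)
  Al2O3: 1.239·0.9960 + 71.35·0.003000 + 27.92·0.1954 = 6.904 kg (target 6.903 kg)
  Na2O: 27.92·0.1108 = 3.094 kg (target 3.093 kg)
Glass-mass sanity pass: total charge less LOI = 100.0 kg (summing oxide targets gives 100.0 kg; versus the stated basis of 100.0 kg — any gap is answer rounding).
Summing the batch: Σ batch = 100.5 kg; the LOI term Σ batch·LOI equals 0.5050 kg; as yield: glass ÷ batch → 99.50%.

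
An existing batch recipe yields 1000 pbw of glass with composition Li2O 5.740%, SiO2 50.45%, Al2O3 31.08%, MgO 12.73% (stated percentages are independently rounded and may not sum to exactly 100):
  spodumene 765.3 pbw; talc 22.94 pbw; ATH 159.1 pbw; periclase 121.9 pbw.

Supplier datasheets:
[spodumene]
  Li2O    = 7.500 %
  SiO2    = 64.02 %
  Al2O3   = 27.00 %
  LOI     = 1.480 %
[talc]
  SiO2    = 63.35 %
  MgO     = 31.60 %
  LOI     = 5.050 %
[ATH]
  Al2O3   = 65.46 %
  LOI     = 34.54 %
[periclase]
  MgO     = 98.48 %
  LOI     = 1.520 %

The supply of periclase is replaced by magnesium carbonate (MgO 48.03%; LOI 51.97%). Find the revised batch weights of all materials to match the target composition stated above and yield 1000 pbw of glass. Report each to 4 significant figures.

Revised batch per 1000 pbw glass:
  spodumene: 765.3 pbw
  talc: 22.94 pbw
  ATH: 159.1 pbw
  magnesium carbonate: 249.9 pbw
Total batch = 1197 pbw; LOI loss = 197.3 pbw

All internal work holds full float precision through every step. Mid-chain values are shown (rounded to 4 significant figures) in the printout. Every reported number takes a single rounding. All derived quantities are carried using the weight values for 1000 pbw of glass at full float precision (the four compositions, net glass mass, LOI, totals, yield) as written in the problem or answer text.
Target oxide masses per 1000 pbw glass:
  Li2O: 5.740% × 1000 = 57.40 pbw
  SiO2: 50.45% × 1000 = 504.5 pbw
  Al2O3: 31.08% × 1000 = 310.8 pbw
  MgO: 12.73% × 1000 = 127.3 pbw
Mass-balance tally per oxide using the reported weights, per the basis as stated (each sum matches its target mass exact up to rounding of places):
  Li2O: 765.3·0.07500 = 57.40 pbw (target 57.40 pbw)
  SiO2: 765.3·0.6402 + 22.94·0.6335 = 504.5 pbw (target 504.5 pbw)
  Al2O3: 765.3·0.2700 + 159.1·0.6546 = 310.8 pbw (target 310.8 pbw)
  MgO: 22.94·0.3160 + 249.9·0.4803 = 127.3 pbw (target 127.3 pbw)
Consistency of the glass mass: total charge less LOI = 999.9 pbw (the Σ of target masses is 1000 pbw; against the stated basis, 1000 pbw — any gap is answer rounding).
Batch total: Σ batch = 1197 pbw; loss to ignition Σ batch·LOI = 197.3 pbw; glass ÷ batch gives a yield of 83.52%.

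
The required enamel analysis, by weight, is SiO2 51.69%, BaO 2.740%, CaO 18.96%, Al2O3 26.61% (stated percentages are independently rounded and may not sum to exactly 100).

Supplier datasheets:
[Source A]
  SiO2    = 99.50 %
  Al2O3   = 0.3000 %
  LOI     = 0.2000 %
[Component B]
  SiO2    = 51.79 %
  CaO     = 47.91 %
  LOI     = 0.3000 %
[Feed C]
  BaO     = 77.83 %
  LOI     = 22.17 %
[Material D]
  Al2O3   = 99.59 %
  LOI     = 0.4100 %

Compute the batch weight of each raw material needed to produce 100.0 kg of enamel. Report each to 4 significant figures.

Working values are printed, rounded to four significant figures, in the working. Full float precision is held end to end — every reported result is rounded once only; all derived quantities, which include the totals, LOI, yield, glass mass, the four compositions, are recomputed in exact precision, as they appear in the problem or answer text, starting from the weights for 100.0 kg of glass.
Per-oxide target masses for 100.0 kg enamel:
  SiO2: 51.69% × 100.0 = 51.69 kg
  BaO: 2.740% × 100.0 = 2.740 kg
  CaO: 18.96% × 100.0 = 18.96 kg
  Al2O3: 26.61% × 100.0 = 26.61 kg
A balance pass over the oxides, per the reported batch figures, versus the basis set out (sums match the target masses given rounding of the digits):
  SiO2: 31.35·0.9950 + 39.57·0.5179 = 51.69 kg (target 51.69 kg)
  BaO: 3.520·0.7783 = 2.740 kg (target 2.740 kg)
  CaO: 39.57·0.4791 = 18.96 kg (target 18.96 kg)
  Al2O3: 31.35·0.003000 + 26.63·0.9959 = 26.61 kg (target 26.61 kg)
Glass mass check: batch Σ − ignition loss = 100.0 kg (per-oxide target masses sum to 100.0 kg; versus the stated basis of 100.0 kg — any gap is answer rounding).
Whole-batch sum: Σ batch = 101.1 kg; the LOI term Σ batch·LOI equals 1.071 kg; glass ÷ batch gives a yield of 98.94%.

Batch per 100.0 kg enamel:
  Source A: 31.35 kg
  Component B: 39.57 kg
  Feed C: 3.520 kg
  Material D: 26.63 kg
Total batch = 101.1 kg; LOI loss = 1.071 kg; yield = 98.94%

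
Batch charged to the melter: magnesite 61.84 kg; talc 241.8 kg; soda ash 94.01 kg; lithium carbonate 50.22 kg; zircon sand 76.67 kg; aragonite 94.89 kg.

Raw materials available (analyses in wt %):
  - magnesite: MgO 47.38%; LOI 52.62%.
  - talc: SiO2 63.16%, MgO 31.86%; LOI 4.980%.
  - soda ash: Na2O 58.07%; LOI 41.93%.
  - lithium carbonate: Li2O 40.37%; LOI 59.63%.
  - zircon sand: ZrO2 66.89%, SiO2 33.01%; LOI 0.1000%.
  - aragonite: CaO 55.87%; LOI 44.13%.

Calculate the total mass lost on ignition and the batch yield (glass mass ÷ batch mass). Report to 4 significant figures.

The whole derivation holds full float precision through every step. The intermediate values are printed rounded to four significant figures in the printout — a single rounding finalizes every reported result. All derived quantities are re-derived starting from the weights per 463.5 kg of glass in full precision (the totals, net glass mass, the yield, ignition loss, six oxide percentages) as written in the question or the answer.
Ignition loss by material:
  magnesite: 61.84 × 0.5262 = 32.54 kg
  talc: 241.8 × 0.04980 = 12.04 kg
  soda ash: 94.01 × 0.4193 = 39.42 kg
  lithium carbonate: 50.22 × 0.5963 = 29.95 kg
  zircon sand: 76.67 × 0.001000 = 0.07667 kg
  aragonite: 94.89 × 0.4413 = 41.87 kg
Total LOI = 155.9 kg
Glass = batch − LOI = 619.4 − 155.9 = 463.5 kg

LOI loss = 155.9 kg; glass = 463.5 kg; yield = 74.83%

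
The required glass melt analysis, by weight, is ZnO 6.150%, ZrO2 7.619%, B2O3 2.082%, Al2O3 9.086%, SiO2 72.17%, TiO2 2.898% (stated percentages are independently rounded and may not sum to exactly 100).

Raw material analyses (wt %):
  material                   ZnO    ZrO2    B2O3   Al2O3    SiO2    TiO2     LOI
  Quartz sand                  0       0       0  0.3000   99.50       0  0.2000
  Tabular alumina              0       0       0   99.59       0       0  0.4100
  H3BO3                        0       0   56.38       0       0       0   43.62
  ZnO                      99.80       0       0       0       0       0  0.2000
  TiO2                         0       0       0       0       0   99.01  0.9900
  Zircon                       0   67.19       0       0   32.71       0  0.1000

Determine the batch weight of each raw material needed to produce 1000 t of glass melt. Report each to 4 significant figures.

Batch per 1000 t glass melt:
  Quartz sand: 688.0 t
  Tabular alumina: 89.16 t
  H3BO3: 36.93 t
  ZnO: 61.62 t
  TiO2: 29.27 t
  Zircon: 113.4 t
Total batch = 1018 t; LOI loss = 18.38 t; yield = 98.20%

Every computation maintains full float precision through the solve — mid-chain values appear (rounded to 4 significant digits) in the printout — each reported result is rounded exactly once; derived quantities, which include six oxide percentages, ignition loss, totals, the yield, net glass mass, are re-derived in full float precision, exactly as printed in problem or answer, using the weight values on 1000 t of glass.
Target masses of each oxide per 1000 t glass melt:
  ZnO: 6.150% × 1000 = 61.50 t
  ZrO2: 7.619% × 1000 = 76.19 t
  B2O3: 2.082% × 1000 = 20.82 t
  Al2O3: 9.086% × 1000 = 90.86 t
  SiO2: 72.17% × 1000 = 721.7 t
  TiO2: 2.898% × 1000 = 28.98 t
Sums-versus-targets review working from each reported weight, under the basis named above (sums match the target masses exact up to rounding of places):
  ZnO: 61.62·0.9980 = 61.50 t (target 61.50 t)
  ZrO2: 113.4·0.6719 = 76.19 t (target 76.19 t)
  B2O3: 36.93·0.5638 = 20.82 t (target 20.82 t)
  Al2O3: 688.0·0.003000 + 89.16·0.9959 = 90.86 t (target 90.86 t)
  SiO2: 688.0·0.9950 + 113.4·0.3271 = 721.7 t (target 721.7 t)
  TiO2: 29.27·0.9901 = 28.98 t (target 28.98 t)
Consistency of the glass mass: whole batch net of LOI = 1000 t (per-oxide target masses sum to 1000 t; stated basis 1000 t — deltas are rounding alone).
Batch grand total — Σ batch = 1018 t; LOI loss = Σ batch·LOI = 18.38 t; yield, glass over the total, = 98.20%.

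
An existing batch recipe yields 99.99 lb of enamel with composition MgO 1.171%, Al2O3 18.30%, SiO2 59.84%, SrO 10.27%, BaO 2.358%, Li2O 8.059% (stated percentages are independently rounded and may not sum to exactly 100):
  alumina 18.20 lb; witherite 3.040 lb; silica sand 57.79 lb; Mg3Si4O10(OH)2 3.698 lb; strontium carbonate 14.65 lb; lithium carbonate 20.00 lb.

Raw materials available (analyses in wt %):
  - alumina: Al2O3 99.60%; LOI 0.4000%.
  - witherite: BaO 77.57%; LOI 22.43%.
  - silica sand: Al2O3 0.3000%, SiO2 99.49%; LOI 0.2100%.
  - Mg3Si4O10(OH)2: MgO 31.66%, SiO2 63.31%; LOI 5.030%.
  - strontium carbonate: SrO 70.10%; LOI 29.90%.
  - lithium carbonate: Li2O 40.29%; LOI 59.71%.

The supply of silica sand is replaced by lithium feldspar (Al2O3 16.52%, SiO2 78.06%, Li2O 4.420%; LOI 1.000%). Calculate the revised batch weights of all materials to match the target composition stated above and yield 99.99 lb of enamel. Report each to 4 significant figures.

The whole derivation carries full precision at all times; intermediates are displayed rounded to 4 significant figures between the steps — each reported result is rounded only once; all derived quantities are carried at full precision (LOI, glass mass, six oxide percentages, yield, the totals) using the weight values on 99.99 lb of glass precisely as stated by question or answer.
Oxide mass targets, per 99.99 lb enamel:
  MgO: 1.171% × 99.99 = 1.171 lb
  Al2O3: 18.30% × 99.99 = 18.30 lb
  SiO2: 59.84% × 99.99 = 59.83 lb
  SrO: 10.27% × 99.99 = 10.27 lb
  BaO: 2.358% × 99.99 = 2.358 lb
  Li2O: 8.059% × 99.99 = 8.058 lb
A balance pass over the oxides, given the weights on record, for the quoted basis mass (sum by sum, the targets are met inside rounding margins):
  MgO: 3.698·0.3166 = 1.171 lb (target 1.171 lb)
  Al2O3: 6.156·0.9960 + 73.65·0.1652 = 18.30 lb (target 18.30 lb)
  SiO2: 73.65·0.7806 + 3.698·0.6331 = 59.83 lb (target 59.83 lb)
  SrO: 14.65·0.7010 = 10.27 lb (target 10.27 lb)
  BaO: 3.040·0.7757 = 2.358 lb (target 2.358 lb)
  Li2O: 73.65·0.04420 + 11.92·0.4029 = 8.058 lb (target 8.058 lb)
Consistency of the glass mass: net batch after ignition = 99.99 lb (oxide target masses add up to 99.99 lb; the stated basis being 99.99 lb — deltas are rounding alone).
Whole-batch sum: Σ batch = 113.1 lb; LOI removed, Σ of batch·LOI: 13.13 lb; the yield ratio, glass ÷ batch: 88.40%.

Revised batch per 99.99 lb enamel:
  alumina: 6.156 lb
  witherite: 3.040 lb
  lithium feldspar: 73.65 lb
  Mg3Si4O10(OH)2: 3.698 lb
  strontium carbonate: 14.65 lb
  lithium carbonate: 11.92 lb
Total batch = 113.1 lb; LOI loss = 13.13 lb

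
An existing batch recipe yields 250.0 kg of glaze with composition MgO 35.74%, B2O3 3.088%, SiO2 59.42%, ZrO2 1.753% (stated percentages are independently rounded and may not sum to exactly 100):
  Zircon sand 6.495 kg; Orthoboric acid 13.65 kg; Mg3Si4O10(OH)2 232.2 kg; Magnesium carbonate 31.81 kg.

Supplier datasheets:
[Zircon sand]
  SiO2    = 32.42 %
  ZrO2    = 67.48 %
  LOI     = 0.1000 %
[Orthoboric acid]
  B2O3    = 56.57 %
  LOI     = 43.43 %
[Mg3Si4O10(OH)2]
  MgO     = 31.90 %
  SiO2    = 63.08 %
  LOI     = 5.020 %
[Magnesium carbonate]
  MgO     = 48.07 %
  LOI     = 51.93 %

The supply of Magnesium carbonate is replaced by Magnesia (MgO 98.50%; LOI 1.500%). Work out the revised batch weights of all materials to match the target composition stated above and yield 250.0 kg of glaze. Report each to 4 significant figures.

Revised batch per 250.0 kg glaze:
  Zircon sand: 6.495 kg
  Orthoboric acid: 13.65 kg
  Mg3Si4O10(OH)2: 232.2 kg
  Magnesia: 15.52 kg
Total batch = 267.9 kg; LOI loss = 17.82 kg

In-progress results are printed, rounded to 4 significant digits, when written out; full float precision is held at each step. Each reported result receives exactly one rounding. Derived quantities, which include four oxide percentages, totals, ignition loss, the yield, net glass mass, are rebuilt in full precision, as they appear in either problem or answer, starting from the weights for 250.0 kg of glass.
Per-oxide target masses for 250.0 kg glaze:
  MgO: 35.74% × 250.0 = 89.35 kg
  B2O3: 3.088% × 250.0 = 7.720 kg
  SiO2: 59.42% × 250.0 = 148.6 kg
  ZrO2: 1.753% × 250.0 = 4.382 kg
A balance pass over the oxides, given the weights on record, for the quoted basis mass (summed amounts equal target values inside rounding margins):
  MgO: 232.2·0.3190 + 15.52·0.9850 = 89.36 kg (target 89.35 kg)
  B2O3: 13.65·0.5657 = 7.722 kg (target 7.720 kg)
  SiO2: 6.495·0.3242 + 232.2·0.6308 = 148.6 kg (target 148.6 kg)
  ZrO2: 6.495·0.6748 = 4.383 kg (target 4.382 kg)
Auditing the glass mass value: net batch after ignition = 250.0 kg (targets for the oxides total 250.0 kg; the stated basis being 250.0 kg — a pure rounding effect).
Adding the batch up: Σ batch = 267.9 kg; loss to ignition Σ batch·LOI = 17.82 kg; yield: glass divided by total = 93.35%.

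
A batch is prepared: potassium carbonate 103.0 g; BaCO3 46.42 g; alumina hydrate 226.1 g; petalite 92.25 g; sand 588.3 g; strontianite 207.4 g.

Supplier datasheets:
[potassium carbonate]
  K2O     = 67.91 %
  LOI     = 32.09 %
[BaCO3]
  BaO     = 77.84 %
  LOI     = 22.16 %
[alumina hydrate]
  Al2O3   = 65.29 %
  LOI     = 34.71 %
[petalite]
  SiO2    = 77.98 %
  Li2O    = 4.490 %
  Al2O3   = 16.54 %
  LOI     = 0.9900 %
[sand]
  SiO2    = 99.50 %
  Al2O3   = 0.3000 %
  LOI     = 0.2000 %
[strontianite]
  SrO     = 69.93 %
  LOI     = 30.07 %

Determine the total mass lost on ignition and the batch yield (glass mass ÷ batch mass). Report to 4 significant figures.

Working values appear rounded off to 4 significant figures alongside each step; every computation carries full float precision through the solve — each reported result is rounded once only — derived quantities are rebuilt at full precision (glass mass, LOI, six oxide percentages, the yield, totals) from the weighed amounts per 1077 g of glass, as written in the question or the answer.
Ignition loss by material:
  potassium carbonate: 103.0 × 0.3209 = 33.05 g
  BaCO3: 46.42 × 0.2216 = 10.29 g
  alumina hydrate: 226.1 × 0.3471 = 78.48 g
  petalite: 92.25 × 0.009900 = 0.9133 g
  sand: 588.3 × 0.002000 = 1.177 g
  strontianite: 207.4 × 0.3007 = 62.37 g
Total LOI = 186.3 g
Glass = batch − LOI = 1263 − 186.3 = 1077 g

LOI loss = 186.3 g; glass = 1077 g; yield = 85.26%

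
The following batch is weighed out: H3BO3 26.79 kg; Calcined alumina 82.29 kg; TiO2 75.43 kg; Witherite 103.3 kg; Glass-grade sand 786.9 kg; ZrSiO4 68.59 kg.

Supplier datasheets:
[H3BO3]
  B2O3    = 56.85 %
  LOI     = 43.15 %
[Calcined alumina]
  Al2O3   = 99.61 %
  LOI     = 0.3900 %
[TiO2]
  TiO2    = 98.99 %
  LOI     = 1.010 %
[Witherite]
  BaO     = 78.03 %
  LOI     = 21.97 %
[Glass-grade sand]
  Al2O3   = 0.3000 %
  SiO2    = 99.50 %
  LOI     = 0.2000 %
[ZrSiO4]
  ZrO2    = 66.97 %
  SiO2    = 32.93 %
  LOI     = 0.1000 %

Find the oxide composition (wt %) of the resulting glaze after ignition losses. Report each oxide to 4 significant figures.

Glass mass = 1106 kg (batch 1143 − LOI 36.98).
Composition: ZrO2 4.152%, Al2O3 7.623%, B2O3 1.377%, BaO 7.286%, SiO2 72.81%, TiO2 6.749%

Working values are displayed, rounded to 4 significant figures, across the worked steps. All arithmetic keeps exact precision in every operation; a single rounding yields each reported number — the derived quantities (the totals, ignition loss, net glass mass, yield, six oxide percentages) are re-derived from the weighed amounts at 1106 kg of glass at full precision precisely as stated by problem or answer.
Mass of each oxide from the mix:
  ZrO2: 68.59·0.6697 = 45.93 kg
  Al2O3: 82.29·0.9961 + 786.9·0.003000 = 84.33 kg
  B2O3: 26.79·0.5685 = 15.23 kg
  BaO: 103.3·0.7803 = 80.60 kg
  SiO2: 786.9·0.9950 + 68.59·0.3293 = 805.6 kg
  TiO2: 75.43·0.9899 = 74.67 kg
LOI: 26.79·0.4315 + 82.29·0.003900 + 75.43·0.01010 + 103.3·0.2197 + 786.9·0.002000 + 68.59·0.001000 = 36.98 kg
Glass = total batch minus LOI = 1143 − 36.98 = 1106 kg (the oxide masses sum to this)
oxide / glass × 100 gives the wt %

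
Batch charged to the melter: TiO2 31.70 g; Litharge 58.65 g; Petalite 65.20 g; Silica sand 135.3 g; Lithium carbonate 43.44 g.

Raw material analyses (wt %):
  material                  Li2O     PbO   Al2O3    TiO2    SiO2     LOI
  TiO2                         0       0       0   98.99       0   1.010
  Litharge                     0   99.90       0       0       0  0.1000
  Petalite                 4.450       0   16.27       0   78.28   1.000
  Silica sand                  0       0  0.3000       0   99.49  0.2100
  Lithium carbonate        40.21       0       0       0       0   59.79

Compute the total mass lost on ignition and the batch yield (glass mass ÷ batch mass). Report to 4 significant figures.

LOI loss = 27.29 g; glass = 307.0 g; yield = 91.84%

Every computation maintains full precision at all times — intermediates are shown rounded off to 4 significant digits across the worked steps — a single rounding produces every reported result; the derived quantities, which include glass mass, the five compositions, the totals, yield, LOI, are rebuilt at exact precision, as set out in the problem or answer text, from the batch weights per 307.0 g of glass.
LOI of each material in turn:
  TiO2: 31.70 × 0.01010 = 0.3202 g
  Litharge: 58.65 × 0.001000 = 0.05865 g
  Petalite: 65.20 × 0.01000 = 0.6520 g
  Silica sand: 135.3 × 0.002100 = 0.2841 g
  Lithium carbonate: 43.44 × 0.5979 = 25.97 g
Total LOI = 27.29 g
Glass = batch − LOI = 334.3 − 27.29 = 307.0 g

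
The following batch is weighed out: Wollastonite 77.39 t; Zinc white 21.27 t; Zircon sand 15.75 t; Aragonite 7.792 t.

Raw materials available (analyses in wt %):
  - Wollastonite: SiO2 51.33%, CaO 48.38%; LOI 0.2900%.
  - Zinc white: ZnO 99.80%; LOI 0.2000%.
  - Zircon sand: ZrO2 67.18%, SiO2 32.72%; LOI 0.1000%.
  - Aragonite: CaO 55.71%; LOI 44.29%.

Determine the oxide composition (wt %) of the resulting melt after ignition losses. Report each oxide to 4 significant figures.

Working values are displayed (rounded to four significant digits) when written out. All internal work maintains full float precision through the solve; exactly one rounding goes into every reported result. All derived quantities are carried in full float precision (the yield, glass mass, the totals, LOI, four oxide percentages) from the weighed amounts on 118.5 t of glass as they appear in problem or answer.
Delivered oxide masses:
  ZnO: 21.27·0.9980 = 21.23 t
  ZrO2: 15.75·0.6718 = 10.58 t
  SiO2: 77.39·0.5133 + 15.75·0.3272 = 44.88 t
  CaO: 77.39·0.4838 + 7.792·0.5571 = 41.78 t
LOI: 77.39·0.002900 + 21.27·0.002000 + 15.75·0.001000 + 7.792·0.4429 = 3.734 t
Glass mass = batch − LOI = 122.2 − 3.734 = 118.5 t (matching Σ of the oxides)
wt %: oxide over glass, times 100

Glass mass = 118.5 t (batch 122.2 − LOI 3.734).
Composition: ZnO 17.92%, ZrO2 8.931%, SiO2 37.88%, CaO 35.27%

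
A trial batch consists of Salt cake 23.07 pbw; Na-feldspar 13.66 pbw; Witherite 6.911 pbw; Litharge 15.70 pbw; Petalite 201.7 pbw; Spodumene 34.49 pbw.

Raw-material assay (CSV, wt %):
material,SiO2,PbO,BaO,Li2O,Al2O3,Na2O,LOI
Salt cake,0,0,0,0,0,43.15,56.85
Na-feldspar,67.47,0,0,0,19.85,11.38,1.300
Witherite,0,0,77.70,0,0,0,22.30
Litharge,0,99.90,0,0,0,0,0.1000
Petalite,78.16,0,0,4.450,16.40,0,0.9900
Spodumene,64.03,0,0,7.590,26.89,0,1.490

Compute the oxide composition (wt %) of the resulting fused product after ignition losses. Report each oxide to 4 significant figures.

Values along the way are printed with 4-significant-figure rounding between the steps. Every computation holds full float precision at each step. A single rounding yields each reported number; derived quantities, including ignition loss, glass mass, the yield, the totals, the six compositions, are rebuilt from the batch weights for 278.2 pbw of glass at full precision as given in the question or the answer.
Per-oxide mass from batch:
  SiO2: 13.66·0.6747 + 201.7·0.7816 + 34.49·0.6403 = 188.9 pbw
  PbO: 15.70·0.9990 = 15.68 pbw
  BaO: 6.911·0.7770 = 5.370 pbw
  Li2O: 201.7·0.04450 + 34.49·0.07590 = 11.59 pbw
  Al2O3: 13.66·0.1985 + 201.7·0.1640 + 34.49·0.2689 = 45.06 pbw
  Na2O: 23.07·0.4315 + 13.66·0.1138 = 11.51 pbw
LOI: 23.07·0.5685 + 13.66·0.01300 + 6.911·0.2230 + 15.70·0.001000 + 201.7·0.009900 + 34.49·0.01490 = 17.36 pbw
Resulting glass, batch − LOI: 295.5 − 17.36 = 278.2 pbw (matching Σ of the oxides)
wt % = 100 × oxide mass / glass mass

Glass mass = 278.2 pbw (batch 295.5 − LOI 17.36).
Composition: SiO2 67.93%, PbO 5.638%, BaO 1.930%, Li2O 4.168%, Al2O3 16.20%, Na2O 4.137%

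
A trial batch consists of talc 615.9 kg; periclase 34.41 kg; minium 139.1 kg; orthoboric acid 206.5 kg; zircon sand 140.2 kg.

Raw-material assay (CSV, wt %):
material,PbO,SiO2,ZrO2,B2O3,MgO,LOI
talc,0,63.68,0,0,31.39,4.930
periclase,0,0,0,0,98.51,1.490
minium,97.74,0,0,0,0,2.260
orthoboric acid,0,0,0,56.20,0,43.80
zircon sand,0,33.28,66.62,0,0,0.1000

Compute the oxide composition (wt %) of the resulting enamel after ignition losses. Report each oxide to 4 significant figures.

Rounding to 4 significant figures extends to every intermediate as shown — all internal work keeps full precision throughout. Every reported number includes exactly one rounding. The derived quantities are rebuilt using the weight values for 1012 kg of glass at exact precision (yield, net glass mass, totals, ignition loss, five oxide percentages), exactly as shown in either problem or answer.
Oxide-by-oxide delivered mass:
  PbO: 139.1·0.9774 = 136.0 kg
  SiO2: 615.9·0.6368 + 140.2·0.3328 = 438.9 kg
  ZrO2: 140.2·0.6662 = 93.40 kg
  B2O3: 206.5·0.5620 = 116.1 kg
  MgO: 615.9·0.3139 + 34.41·0.9851 = 227.2 kg
LOI: 615.9·0.04930 + 34.41·0.01490 + 139.1·0.02260 + 206.5·0.4380 + 140.2·0.001000 = 124.6 kg
batch − LOI leaves glass = 1136 − 124.6 = 1012 kg (equal to the oxide-mass sum)
percent by weight: oxide/glass ×100

Glass mass = 1012 kg (batch 1136 − LOI 124.6).
Composition: PbO 13.44%, SiO2 43.39%, ZrO2 9.234%, B2O3 11.47%, MgO 22.46%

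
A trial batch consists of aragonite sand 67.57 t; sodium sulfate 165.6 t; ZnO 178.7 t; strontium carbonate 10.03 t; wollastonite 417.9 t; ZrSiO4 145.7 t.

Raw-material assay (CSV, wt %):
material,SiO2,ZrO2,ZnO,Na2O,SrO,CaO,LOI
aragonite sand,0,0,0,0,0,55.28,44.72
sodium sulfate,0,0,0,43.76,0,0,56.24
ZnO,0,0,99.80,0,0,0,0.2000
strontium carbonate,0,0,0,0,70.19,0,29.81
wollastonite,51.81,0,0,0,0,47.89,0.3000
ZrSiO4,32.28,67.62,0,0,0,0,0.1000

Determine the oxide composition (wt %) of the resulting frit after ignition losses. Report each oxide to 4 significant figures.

Glass mass = 857.4 t (batch 985.5 − LOI 128.1).
Composition: SiO2 30.74%, ZrO2 11.49%, ZnO 20.80%, Na2O 8.452%, SrO 0.8211%, CaO 27.70%

Rounding to 4 significant digits applies to each mid-chain value as shown — the working math keeps full float precision through every step; exactly one rounding is applied to every reported value; all derived quantities (yield, ignition loss, the totals, the six compositions, net glass mass) are re-derived in full float precision from the weighed amounts on 857.4 t of glass as they appear in problem or answer.
Per-oxide mass from batch:
  SiO2: 417.9·0.5181 + 145.7·0.3228 = 263.5 t
  ZrO2: 145.7·0.6762 = 98.52 t
  ZnO: 178.7·0.9980 = 178.3 t
  Na2O: 165.6·0.4376 = 72.47 t
  SrO: 10.03·0.7019 = 7.040 t
  CaO: 67.57·0.5528 + 417.9·0.4789 = 237.5 t
LOI: 67.57·0.4472 + 165.6·0.5624 + 178.7·0.002000 + 10.03·0.2981 + 417.9·0.003000 + 145.7·0.001000 = 128.1 t
Glass = total batch minus LOI = 985.5 − 128.1 = 857.4 t (consistent with Σ oxide mass)
wt % = 100 × oxide mass / glass mass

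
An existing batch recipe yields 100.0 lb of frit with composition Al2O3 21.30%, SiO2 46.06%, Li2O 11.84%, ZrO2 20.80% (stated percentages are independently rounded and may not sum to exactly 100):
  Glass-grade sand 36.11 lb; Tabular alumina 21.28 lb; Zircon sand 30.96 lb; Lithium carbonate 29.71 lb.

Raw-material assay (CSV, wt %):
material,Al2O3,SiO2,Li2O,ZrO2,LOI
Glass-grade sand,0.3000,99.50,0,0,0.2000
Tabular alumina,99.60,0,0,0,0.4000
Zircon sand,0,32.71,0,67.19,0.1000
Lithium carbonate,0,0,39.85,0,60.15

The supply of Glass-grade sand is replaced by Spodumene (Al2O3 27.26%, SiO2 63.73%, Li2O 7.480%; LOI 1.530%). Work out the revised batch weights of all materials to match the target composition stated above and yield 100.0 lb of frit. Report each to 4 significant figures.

Revised batch per 100.0 lb frit:
  Spodumene: 56.38 lb
  Tabular alumina: 5.953 lb
  Zircon sand: 30.96 lb
  Lithium carbonate: 19.13 lb
Total batch = 112.4 lb; LOI loss = 12.42 lb

The whole derivation carries exact precision through every step — rounding to 4 significant digits governs every mid-chain value as shown. Every reported value is rounded once only — all derived quantities, including the yield, LOI, the four compositions, the totals, net glass mass, are computed from the weighed amounts on 100.0 lb of glass in full precision exactly as printed in the question or the answer.
Oxide-by-oxide targets in 100.0 lb frit:
  Al2O3: 21.30% × 100.0 = 21.30 lb
  SiO2: 46.06% × 100.0 = 46.06 lb
  Li2O: 11.84% × 100.0 = 11.84 lb
  ZrO2: 20.80% × 100.0 = 20.80 lb
Checking each oxide sum given the weights on record, relative to the basis at hand (sums match the target masses modulo rounding of the values):
  Al2O3: 56.38·0.2726 + 5.953·0.9960 = 21.30 lb (target 21.30 lb)
  SiO2: 56.38·0.6373 + 30.96·0.3271 = 46.06 lb (target 46.06 lb)
  Li2O: 56.38·0.07480 + 19.13·0.3985 = 11.84 lb (target 11.84 lb)
  ZrO2: 30.96·0.6719 = 20.80 lb (target 20.80 lb)
Consistency of the glass mass: Σ batch − LOI loss = 100.0 lb (summing oxide targets gives 100.0 lb; the stated basis being 100.0 lb — rounding explains the deltas).
Adding the batch up: Σ batch = 112.4 lb; LOI removed, Σ of batch·LOI: 12.42 lb; as yield: glass ÷ batch → 88.95%.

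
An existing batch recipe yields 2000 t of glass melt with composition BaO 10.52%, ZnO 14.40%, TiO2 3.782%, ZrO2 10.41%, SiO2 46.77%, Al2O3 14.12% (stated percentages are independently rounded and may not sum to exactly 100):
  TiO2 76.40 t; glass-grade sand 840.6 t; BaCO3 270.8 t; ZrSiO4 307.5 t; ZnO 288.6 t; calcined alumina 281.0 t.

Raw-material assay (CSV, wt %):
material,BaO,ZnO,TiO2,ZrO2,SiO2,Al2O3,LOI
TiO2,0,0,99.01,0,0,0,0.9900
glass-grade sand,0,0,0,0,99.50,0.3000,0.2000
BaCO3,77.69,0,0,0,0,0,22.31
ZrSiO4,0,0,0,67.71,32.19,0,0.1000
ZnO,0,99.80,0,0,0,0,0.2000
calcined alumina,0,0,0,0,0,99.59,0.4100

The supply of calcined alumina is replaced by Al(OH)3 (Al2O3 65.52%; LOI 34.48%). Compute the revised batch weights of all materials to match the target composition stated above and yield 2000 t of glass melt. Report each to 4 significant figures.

Revised batch per 2000 t glass melt:
  TiO2: 76.40 t
  glass-grade sand: 840.6 t
  BaCO3: 270.8 t
  ZrSiO4: 307.5 t
  ZnO: 288.6 t
  Al(OH)3: 427.2 t
Total batch = 2211 t; LOI loss = 211.0 t

Exact precision is kept in all steps. Intermediates are shown, with 4-significant-figure rounding, when written out — each reported figure takes exactly one rounding. All derived quantities, including LOI, yield, the totals, six oxide percentages, glass mass, are computed using the weight values on 2000 t of glass in full float precision, exactly as printed in problem or answer.
Oxide mass targets, per 2000 t glass melt:
  BaO: 10.52% × 2000 = 210.4 t
  ZnO: 14.40% × 2000 = 288.0 t
  TiO2: 3.782% × 2000 = 75.64 t
  ZrO2: 10.41% × 2000 = 208.2 t
  SiO2: 46.77% × 2000 = 935.4 t
  Al2O3: 14.12% × 2000 = 282.4 t
Verifying the oxide balance applying the batch weights above, at the basis given (oxide sums agree with the targets within answer rounding):
  BaO: 270.8·0.7769 = 210.4 t (target 210.4 t)
  ZnO: 288.6·0.9980 = 288.0 t (target 288.0 t)
  TiO2: 76.40·0.9901 = 75.64 t (target 75.64 t)
  ZrO2: 307.5·0.6771 = 208.2 t (target 208.2 t)
  SiO2: 840.6·0.9950 + 307.5·0.3219 = 935.4 t (target 935.4 t)
  Al2O3: 840.6·0.003000 + 427.2·0.6552 = 282.4 t (target 282.4 t)
Mass balance on the glass: batch total minus LOI = 2000 t (summing oxide targets gives 2000 t; stated basis 2000 t — deltas are rounding alone).
Batch total: Σ batch = 2211 t; Σ batch·LOI gives LOI loss = 211.0 t; as yield: glass ÷ batch → 90.46%.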